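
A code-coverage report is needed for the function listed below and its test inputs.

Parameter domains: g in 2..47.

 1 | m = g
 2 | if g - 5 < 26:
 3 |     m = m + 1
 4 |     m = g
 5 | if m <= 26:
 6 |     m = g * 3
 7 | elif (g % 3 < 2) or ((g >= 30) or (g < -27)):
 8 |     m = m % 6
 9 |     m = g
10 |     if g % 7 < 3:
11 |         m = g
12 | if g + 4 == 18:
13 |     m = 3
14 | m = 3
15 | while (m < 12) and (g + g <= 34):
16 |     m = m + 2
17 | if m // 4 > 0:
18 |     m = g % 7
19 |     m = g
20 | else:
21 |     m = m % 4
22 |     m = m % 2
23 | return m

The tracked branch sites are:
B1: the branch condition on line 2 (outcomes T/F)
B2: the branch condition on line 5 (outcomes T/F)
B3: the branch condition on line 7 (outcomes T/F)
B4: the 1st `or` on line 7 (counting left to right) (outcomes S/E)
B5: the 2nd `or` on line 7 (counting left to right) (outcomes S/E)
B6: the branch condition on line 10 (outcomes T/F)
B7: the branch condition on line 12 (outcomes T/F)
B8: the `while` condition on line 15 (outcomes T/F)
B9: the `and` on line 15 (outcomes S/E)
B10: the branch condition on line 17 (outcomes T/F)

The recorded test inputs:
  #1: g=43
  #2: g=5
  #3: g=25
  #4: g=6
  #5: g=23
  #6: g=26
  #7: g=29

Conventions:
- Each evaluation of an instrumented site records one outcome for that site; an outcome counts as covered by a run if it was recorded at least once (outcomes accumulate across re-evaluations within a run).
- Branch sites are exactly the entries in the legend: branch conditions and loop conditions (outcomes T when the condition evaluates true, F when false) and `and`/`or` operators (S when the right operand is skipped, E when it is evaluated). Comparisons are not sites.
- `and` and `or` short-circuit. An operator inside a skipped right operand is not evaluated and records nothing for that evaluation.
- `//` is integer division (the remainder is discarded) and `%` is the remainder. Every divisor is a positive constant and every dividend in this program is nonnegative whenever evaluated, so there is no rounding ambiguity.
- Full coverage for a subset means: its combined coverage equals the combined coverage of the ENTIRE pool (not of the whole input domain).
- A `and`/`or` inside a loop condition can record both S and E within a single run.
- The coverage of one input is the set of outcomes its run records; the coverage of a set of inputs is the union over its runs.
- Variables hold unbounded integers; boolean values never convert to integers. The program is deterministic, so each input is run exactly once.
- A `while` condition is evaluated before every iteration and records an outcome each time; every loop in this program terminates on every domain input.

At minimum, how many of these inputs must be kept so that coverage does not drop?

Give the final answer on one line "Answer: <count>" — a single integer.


input #1, g=43: events B1->F, B2->F, B4->S, B3->T, B6->T, B7->F, B9->E, B8->F, B10->F; outcomes B1=F, B2=F, B3=T, B4=S, B6=T, B7=F, B8=F, B9=E, B10=F
input #2, g=5: events B1->T, B2->T, B7->F, B9->E, B8->T, B9->E, B8->T, B9->E, B8->T, B9->E, B8->T, B9->E, B8->T, B9->S, ...; outcomes B1=T, B2=T, B7=F, B8=T, B8=F, B9=S, B9=E, B10=T
input #3, g=25: events B1->T, B2->T, B7->F, B9->E, B8->F, B10->F; outcomes B1=T, B2=T, B7=F, B8=F, B9=E, B10=F
input #4, g=6: events B1->T, B2->T, B7->F, B9->E, B8->T, B9->E, B8->T, B9->E, B8->T, B9->E, B8->T, B9->E, B8->T, B9->S, ...; outcomes B1=T, B2=T, B7=F, B8=T, B8=F, B9=S, B9=E, B10=T
input #5, g=23: events B1->T, B2->T, B7->F, B9->E, B8->F, B10->F; outcomes B1=T, B2=T, B7=F, B8=F, B9=E, B10=F
input #6, g=26: events B1->T, B2->T, B7->F, B9->E, B8->F, B10->F; outcomes B1=T, B2=T, B7=F, B8=F, B9=E, B10=F
input #7, g=29: events B1->T, B2->F, B4->E, B5->E, B3->F, B7->F, B9->E, B8->F, B10->F; outcomes B1=T, B2=F, B3=F, B4=E, B5=E, B7=F, B8=F, B9=E, B10=F
union over all inputs: B1=T, B1=F, B2=T, B2=F, B3=T, B3=F, B4=S, B4=E, B5=E, B6=T, B7=F, B8=T, B8=F, B9=S, B9=E, B10=T, B10=F (17 outcomes)
size 1 is not enough: best union over all size-1 subsets is 9/17
size 2 is not enough: best union over all size-2 subsets is 14/17
size 3: inputs {1, 2, 7} cover all 17 outcomes, and no lexicographically smaller subset of this size does
Answer: 3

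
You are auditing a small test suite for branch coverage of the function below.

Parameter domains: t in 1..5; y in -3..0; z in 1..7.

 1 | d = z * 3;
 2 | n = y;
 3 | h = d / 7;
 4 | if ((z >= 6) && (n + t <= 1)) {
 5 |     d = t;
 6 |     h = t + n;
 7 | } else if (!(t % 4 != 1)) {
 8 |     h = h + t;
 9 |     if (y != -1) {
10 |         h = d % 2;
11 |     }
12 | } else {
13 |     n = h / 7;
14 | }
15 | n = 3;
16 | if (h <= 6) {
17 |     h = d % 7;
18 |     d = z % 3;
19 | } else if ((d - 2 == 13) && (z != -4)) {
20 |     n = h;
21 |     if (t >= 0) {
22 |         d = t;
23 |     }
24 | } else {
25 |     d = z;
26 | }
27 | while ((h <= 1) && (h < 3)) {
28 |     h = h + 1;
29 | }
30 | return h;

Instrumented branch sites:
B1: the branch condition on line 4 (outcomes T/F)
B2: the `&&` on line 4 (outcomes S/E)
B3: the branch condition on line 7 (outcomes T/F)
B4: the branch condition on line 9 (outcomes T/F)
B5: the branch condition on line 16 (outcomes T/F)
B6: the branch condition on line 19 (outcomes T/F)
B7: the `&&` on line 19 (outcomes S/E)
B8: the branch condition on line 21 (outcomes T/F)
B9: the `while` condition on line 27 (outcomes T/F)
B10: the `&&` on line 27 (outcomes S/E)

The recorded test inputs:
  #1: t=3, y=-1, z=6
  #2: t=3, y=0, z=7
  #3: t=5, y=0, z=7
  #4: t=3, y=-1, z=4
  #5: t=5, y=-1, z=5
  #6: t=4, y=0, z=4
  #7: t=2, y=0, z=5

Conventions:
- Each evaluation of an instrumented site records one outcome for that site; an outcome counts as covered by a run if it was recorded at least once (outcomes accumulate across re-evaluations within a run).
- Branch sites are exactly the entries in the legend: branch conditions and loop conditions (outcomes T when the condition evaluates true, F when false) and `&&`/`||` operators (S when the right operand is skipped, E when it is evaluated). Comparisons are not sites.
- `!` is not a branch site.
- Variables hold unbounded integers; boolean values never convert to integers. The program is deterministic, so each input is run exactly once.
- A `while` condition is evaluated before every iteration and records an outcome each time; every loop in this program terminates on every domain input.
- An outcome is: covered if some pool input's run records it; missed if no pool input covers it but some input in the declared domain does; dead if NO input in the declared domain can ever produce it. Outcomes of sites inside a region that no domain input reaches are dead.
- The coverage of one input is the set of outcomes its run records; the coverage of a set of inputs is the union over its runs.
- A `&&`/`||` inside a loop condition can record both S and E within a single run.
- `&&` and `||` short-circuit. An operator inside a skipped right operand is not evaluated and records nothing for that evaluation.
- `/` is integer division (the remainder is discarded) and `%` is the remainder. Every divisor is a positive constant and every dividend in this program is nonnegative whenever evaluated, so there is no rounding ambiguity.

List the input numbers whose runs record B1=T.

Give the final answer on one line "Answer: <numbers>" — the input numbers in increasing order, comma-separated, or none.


input #1 (t=3, y=-1, z=6): misses B1=T
input #2 (t=3, y=0, z=7): misses B1=T
input #3 (t=5, y=0, z=7): misses B1=T
input #4 (t=3, y=-1, z=4): misses B1=T
input #5 (t=5, y=-1, z=5): misses B1=T
input #6 (t=4, y=0, z=4): misses B1=T
input #7 (t=2, y=0, z=5): misses B1=T
Answer: none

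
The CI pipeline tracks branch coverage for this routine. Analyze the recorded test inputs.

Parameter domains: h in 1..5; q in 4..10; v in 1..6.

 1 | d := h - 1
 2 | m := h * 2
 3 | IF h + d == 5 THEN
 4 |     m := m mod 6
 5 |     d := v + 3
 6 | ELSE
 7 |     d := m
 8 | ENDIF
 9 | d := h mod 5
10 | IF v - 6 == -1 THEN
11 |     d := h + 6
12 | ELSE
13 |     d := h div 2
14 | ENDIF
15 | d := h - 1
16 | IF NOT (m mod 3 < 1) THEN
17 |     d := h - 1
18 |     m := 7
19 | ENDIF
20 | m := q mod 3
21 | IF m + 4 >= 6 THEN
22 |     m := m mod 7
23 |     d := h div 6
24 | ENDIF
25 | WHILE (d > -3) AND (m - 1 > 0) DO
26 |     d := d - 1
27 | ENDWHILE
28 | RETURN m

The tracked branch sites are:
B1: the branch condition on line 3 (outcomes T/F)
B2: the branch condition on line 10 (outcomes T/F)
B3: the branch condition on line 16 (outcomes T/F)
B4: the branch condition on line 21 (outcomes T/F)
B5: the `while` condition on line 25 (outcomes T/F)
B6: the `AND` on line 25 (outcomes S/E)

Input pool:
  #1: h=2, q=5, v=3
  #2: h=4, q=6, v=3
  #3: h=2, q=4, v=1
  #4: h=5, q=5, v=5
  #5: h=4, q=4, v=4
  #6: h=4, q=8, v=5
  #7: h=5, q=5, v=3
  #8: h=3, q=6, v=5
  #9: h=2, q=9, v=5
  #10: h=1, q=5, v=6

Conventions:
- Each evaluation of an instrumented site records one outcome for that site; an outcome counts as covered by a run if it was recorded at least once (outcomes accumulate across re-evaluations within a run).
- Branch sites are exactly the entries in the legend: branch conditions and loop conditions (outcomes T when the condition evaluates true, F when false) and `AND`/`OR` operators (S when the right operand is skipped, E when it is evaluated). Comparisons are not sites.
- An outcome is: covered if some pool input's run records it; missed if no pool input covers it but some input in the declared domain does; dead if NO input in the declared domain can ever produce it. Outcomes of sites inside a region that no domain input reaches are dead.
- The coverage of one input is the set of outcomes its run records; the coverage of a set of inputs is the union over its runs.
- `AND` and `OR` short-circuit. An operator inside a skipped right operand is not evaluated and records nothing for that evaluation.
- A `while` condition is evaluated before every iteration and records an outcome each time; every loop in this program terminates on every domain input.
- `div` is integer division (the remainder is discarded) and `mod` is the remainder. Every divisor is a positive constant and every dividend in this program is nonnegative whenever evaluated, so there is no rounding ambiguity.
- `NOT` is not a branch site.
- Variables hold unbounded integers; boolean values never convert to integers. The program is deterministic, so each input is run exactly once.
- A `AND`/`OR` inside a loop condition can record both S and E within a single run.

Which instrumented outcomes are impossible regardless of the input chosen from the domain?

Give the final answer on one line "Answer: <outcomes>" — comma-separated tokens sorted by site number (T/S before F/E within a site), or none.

exhaustive pass over the 210-input domain:
  reachable outcomes have witnesses, e.g. B1=T (e.g. h=3, q=4, v=1), B1=F (e.g. h=1, q=4, v=1), B2=T (e.g. h=1, q=4, v=5), B2=F (e.g. h=1, q=4, v=1)

Answer: none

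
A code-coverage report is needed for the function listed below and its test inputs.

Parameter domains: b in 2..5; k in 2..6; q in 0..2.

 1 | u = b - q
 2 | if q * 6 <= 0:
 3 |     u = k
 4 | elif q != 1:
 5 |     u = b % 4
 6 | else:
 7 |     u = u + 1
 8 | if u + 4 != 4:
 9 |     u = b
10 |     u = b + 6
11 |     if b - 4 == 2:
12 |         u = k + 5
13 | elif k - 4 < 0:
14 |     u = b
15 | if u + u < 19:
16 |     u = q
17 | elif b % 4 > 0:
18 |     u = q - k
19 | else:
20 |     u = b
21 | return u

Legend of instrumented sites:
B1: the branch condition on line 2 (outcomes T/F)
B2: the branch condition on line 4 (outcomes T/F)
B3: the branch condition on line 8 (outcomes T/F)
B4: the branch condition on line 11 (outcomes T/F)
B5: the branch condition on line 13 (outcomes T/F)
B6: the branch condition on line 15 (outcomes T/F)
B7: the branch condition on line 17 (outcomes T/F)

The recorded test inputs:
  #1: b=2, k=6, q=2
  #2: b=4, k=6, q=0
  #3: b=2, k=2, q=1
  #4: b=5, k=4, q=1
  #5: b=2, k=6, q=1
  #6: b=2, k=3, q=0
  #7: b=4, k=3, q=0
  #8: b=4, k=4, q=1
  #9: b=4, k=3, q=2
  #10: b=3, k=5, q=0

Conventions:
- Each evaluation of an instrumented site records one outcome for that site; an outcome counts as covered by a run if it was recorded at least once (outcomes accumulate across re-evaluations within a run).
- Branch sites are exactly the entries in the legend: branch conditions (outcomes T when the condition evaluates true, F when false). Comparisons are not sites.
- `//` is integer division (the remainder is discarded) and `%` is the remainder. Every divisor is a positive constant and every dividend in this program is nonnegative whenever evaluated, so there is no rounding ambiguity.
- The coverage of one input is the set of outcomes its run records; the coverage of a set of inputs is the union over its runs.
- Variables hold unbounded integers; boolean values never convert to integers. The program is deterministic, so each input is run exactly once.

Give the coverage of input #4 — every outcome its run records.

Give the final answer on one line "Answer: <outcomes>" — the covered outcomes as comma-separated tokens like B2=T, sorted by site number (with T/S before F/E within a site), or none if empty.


Simulating input #4 (b=5, k=4, q=1) step by step:
  B1->F, B2->F, B3->T, B4->F, B6->F, B7->T
as a set, this run covers: B1=F, B2=F, B3=T, B4=F, B6=F, B7=T
Answer: B1=F, B2=F, B3=T, B4=F, B6=F, B7=T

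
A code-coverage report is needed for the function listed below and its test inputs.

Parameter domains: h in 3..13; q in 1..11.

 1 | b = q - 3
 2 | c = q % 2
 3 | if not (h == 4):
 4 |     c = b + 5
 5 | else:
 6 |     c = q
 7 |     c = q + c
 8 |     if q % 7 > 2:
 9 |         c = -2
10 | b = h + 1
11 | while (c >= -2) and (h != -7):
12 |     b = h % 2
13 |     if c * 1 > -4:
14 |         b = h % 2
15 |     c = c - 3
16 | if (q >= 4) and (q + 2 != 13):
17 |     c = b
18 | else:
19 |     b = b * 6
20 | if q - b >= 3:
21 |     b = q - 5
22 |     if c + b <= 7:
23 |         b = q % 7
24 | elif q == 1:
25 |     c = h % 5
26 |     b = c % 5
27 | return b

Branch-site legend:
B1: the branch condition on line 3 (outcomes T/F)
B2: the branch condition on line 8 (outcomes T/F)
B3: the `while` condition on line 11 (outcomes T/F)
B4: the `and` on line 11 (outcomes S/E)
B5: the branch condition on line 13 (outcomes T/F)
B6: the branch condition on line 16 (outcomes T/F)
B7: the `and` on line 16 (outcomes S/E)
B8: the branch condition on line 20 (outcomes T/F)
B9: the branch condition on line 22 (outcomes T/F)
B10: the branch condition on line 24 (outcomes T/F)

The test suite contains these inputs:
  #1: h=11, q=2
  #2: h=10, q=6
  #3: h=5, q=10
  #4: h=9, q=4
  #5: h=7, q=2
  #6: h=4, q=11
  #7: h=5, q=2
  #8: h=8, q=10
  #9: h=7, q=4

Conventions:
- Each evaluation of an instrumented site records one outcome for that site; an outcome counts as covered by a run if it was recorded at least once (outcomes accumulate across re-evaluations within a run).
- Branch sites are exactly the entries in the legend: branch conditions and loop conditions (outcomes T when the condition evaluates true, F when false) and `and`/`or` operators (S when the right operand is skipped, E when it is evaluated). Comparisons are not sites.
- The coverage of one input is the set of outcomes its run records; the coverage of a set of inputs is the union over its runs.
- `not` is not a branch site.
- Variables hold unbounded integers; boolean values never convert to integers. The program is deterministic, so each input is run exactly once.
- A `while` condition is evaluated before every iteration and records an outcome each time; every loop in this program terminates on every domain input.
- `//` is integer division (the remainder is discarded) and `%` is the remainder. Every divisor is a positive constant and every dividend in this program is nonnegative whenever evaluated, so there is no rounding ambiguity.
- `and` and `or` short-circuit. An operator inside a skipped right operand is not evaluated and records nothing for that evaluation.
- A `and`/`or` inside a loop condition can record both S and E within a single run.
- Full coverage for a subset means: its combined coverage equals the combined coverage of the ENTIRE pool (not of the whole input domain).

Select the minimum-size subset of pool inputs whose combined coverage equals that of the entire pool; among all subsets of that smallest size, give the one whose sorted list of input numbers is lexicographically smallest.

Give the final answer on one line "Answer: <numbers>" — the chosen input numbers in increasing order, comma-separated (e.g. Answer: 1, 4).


test 1 (h=11, q=2) fires B1->T, B4->E, B3->T, B5->T, B4->E, B3->T, B5->T, B4->E, B3->T, B5->T, B4->S, B3->F, B7->S, B6->F, ...; hits B1=T, B3=T, B3=F, B4=S, B4=E, B5=T, B6=F, B7=S, B8=F, B10=F
test 2 (h=10, q=6) fires B1->T, B4->E, B3->T, B5->T, B4->E, B3->T, B5->T, B4->E, B3->T, B5->T, B4->E, B3->T, B5->T, B4->S, ...; hits B1=T, B3=T, B3=F, B4=S, B4=E, B5=T, B6=T, B7=E, B8=T, B9=T
test 3 (h=5, q=10) fires B1->T, B4->E, B3->T, B5->T, B4->E, B3->T, B5->T, B4->E, B3->T, B5->T, B4->E, B3->T, B5->T, B4->E, ...; hits B1=T, B3=T, B3=F, B4=S, B4=E, B5=T, B6=T, B7=E, B8=T, B9=T
test 4 (h=9, q=4) fires B1->T, B4->E, B3->T, B5->T, B4->E, B3->T, B5->T, B4->E, B3->T, B5->T, B4->S, B3->F, B7->E, B6->T, ...; hits B1=T, B3=T, B3=F, B4=S, B4=E, B5=T, B6=T, B7=E, B8=T, B9=T
test 5 (h=7, q=2) fires B1->T, B4->E, B3->T, B5->T, B4->E, B3->T, B5->T, B4->E, B3->T, B5->T, B4->S, B3->F, B7->S, B6->F, ...; hits B1=T, B3=T, B3=F, B4=S, B4=E, B5=T, B6=F, B7=S, B8=F, B10=F
test 6 (h=4, q=11) fires B1->F, B2->T, B4->E, B3->T, B5->T, B4->S, B3->F, B7->E, B6->F, B8->T, B9->T; hits B1=F, B2=T, B3=T, B3=F, B4=S, B4=E, B5=T, B6=F, B7=E, B8=T, B9=T
test 7 (h=5, q=2) fires B1->T, B4->E, B3->T, B5->T, B4->E, B3->T, B5->T, B4->E, B3->T, B5->T, B4->S, B3->F, B7->S, B6->F, ...; hits B1=T, B3=T, B3=F, B4=S, B4=E, B5=T, B6=F, B7=S, B8=F, B10=F
test 8 (h=8, q=10) fires B1->T, B4->E, B3->T, B5->T, B4->E, B3->T, B5->T, B4->E, B3->T, B5->T, B4->E, B3->T, B5->T, B4->E, ...; hits B1=T, B3=T, B3=F, B4=S, B4=E, B5=T, B6=T, B7=E, B8=T, B9=T
test 9 (h=7, q=4) fires B1->T, B4->E, B3->T, B5->T, B4->E, B3->T, B5->T, B4->E, B3->T, B5->T, B4->S, B3->F, B7->E, B6->T, ...; hits B1=T, B3=T, B3=F, B4=S, B4=E, B5=T, B6=T, B7=E, B8=T, B9=T
together the pool reaches 16 outcomes: B1=T, B1=F, B2=T, B3=T, B3=F, B4=S, B4=E, B5=T, B6=T, B6=F, B7=S, B7=E, B8=T, B8=F, B9=T, B10=F
checked all size-1 subsets: none covers 16 outcomes (max 11/16)
checked all size-2 subsets: none covers 16 outcomes (max 15/16)
inputs {1, 2, 6} (size 3) cover everything; no size-3 subset with a lexicographically smaller index list covers all 16
Answer: 1, 2, 6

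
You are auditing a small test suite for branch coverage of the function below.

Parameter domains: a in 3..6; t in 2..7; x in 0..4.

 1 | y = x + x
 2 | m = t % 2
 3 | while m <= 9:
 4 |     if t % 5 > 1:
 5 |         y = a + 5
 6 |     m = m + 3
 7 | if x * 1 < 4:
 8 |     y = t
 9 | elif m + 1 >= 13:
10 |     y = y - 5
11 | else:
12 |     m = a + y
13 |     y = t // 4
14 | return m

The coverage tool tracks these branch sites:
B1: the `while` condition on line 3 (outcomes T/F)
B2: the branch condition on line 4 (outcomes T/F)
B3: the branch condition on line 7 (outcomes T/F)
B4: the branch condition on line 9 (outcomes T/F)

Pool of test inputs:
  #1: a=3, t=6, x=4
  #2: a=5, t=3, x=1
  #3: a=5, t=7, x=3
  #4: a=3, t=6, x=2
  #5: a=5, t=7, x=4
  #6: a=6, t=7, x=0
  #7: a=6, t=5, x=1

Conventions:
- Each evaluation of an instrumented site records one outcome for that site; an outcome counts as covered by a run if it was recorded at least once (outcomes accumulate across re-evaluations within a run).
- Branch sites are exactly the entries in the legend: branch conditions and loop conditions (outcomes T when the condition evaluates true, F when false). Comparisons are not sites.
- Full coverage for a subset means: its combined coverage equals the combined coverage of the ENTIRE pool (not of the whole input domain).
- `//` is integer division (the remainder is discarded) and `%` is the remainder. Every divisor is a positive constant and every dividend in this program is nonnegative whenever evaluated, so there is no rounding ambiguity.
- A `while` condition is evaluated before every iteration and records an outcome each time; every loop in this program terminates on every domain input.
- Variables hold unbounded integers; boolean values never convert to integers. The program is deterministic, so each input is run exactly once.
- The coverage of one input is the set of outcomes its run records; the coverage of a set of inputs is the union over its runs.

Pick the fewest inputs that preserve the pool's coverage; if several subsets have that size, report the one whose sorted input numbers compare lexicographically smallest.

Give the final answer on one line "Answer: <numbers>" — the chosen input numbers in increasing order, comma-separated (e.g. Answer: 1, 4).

#1 (a=3, t=6, x=4) -> B1->T, B2->F, B1->T, B2->F, B1->T, B2->F, B1->T, B2->F, B1->F, B3->F, B4->T; covered: B1=T, B1=F, B2=F, B3=F, B4=T
#2 (a=5, t=3, x=1) -> B1->T, B2->T, B1->T, B2->T, B1->T, B2->T, B1->F, B3->T; covered: B1=T, B1=F, B2=T, B3=T
#3 (a=5, t=7, x=3) -> B1->T, B2->T, B1->T, B2->T, B1->T, B2->T, B1->F, B3->T; covered: B1=T, B1=F, B2=T, B3=T
#4 (a=3, t=6, x=2) -> B1->T, B2->F, B1->T, B2->F, B1->T, B2->F, B1->T, B2->F, B1->F, B3->T; covered: B1=T, B1=F, B2=F, B3=T
#5 (a=5, t=7, x=4) -> B1->T, B2->T, B1->T, B2->T, B1->T, B2->T, B1->F, B3->F, B4->F; covered: B1=T, B1=F, B2=T, B3=F, B4=F
#6 (a=6, t=7, x=0) -> B1->T, B2->T, B1->T, B2->T, B1->T, B2->T, B1->F, B3->T; covered: B1=T, B1=F, B2=T, B3=T
#7 (a=6, t=5, x=1) -> B1->T, B2->F, B1->T, B2->F, B1->T, B2->F, B1->F, B3->T; covered: B1=T, B1=F, B2=F, B3=T
together the pool reaches 8 outcomes: B1=T, B1=F, B2=T, B2=F, B3=T, B3=F, B4=T, B4=F
every size-1 subset falls short of the 8 outcomes (best: 5/8)
every size-2 subset falls short of the 8 outcomes (best: 7/8)
inputs {1, 2, 5} (size 3) cover everything; no size-3 subset with a lexicographically smaller index list covers all 8

Answer: 1, 2, 5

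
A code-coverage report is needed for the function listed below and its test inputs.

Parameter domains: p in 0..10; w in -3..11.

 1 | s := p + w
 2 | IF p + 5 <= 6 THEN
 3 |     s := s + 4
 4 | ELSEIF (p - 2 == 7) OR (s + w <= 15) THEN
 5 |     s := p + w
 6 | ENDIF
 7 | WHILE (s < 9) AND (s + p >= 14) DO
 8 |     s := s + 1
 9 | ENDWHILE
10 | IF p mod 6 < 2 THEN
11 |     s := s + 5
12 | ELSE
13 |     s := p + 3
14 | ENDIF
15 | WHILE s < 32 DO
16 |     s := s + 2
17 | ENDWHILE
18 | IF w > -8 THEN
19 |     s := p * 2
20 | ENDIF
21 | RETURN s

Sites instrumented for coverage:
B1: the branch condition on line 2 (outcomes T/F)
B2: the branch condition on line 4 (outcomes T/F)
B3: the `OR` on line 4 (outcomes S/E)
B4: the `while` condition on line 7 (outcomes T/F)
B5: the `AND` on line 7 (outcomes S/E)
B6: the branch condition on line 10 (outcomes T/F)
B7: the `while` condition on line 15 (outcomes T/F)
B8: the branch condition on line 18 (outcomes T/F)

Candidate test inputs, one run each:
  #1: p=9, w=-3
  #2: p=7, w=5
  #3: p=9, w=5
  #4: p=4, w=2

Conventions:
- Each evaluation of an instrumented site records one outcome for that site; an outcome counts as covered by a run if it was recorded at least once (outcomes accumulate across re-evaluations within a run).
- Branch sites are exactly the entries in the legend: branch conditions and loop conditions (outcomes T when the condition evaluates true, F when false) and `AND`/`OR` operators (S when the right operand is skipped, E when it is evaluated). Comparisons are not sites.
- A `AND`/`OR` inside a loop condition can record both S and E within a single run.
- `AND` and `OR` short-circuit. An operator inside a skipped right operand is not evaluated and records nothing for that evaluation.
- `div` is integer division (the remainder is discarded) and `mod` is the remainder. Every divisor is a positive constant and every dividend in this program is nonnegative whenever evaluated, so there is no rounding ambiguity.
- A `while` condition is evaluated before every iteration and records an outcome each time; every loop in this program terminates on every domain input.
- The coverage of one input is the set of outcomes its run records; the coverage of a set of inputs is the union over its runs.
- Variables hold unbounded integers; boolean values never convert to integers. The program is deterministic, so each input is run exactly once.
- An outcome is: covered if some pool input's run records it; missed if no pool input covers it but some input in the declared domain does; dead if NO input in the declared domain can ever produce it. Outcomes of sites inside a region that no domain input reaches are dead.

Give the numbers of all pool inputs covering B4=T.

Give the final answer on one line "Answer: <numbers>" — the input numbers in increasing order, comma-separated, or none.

input #1 (p=9, w=-3): produces B4=T
input #2 (p=7, w=5): does not produce B4=T
input #3 (p=9, w=5): does not produce B4=T
input #4 (p=4, w=2): does not produce B4=T

Answer: 1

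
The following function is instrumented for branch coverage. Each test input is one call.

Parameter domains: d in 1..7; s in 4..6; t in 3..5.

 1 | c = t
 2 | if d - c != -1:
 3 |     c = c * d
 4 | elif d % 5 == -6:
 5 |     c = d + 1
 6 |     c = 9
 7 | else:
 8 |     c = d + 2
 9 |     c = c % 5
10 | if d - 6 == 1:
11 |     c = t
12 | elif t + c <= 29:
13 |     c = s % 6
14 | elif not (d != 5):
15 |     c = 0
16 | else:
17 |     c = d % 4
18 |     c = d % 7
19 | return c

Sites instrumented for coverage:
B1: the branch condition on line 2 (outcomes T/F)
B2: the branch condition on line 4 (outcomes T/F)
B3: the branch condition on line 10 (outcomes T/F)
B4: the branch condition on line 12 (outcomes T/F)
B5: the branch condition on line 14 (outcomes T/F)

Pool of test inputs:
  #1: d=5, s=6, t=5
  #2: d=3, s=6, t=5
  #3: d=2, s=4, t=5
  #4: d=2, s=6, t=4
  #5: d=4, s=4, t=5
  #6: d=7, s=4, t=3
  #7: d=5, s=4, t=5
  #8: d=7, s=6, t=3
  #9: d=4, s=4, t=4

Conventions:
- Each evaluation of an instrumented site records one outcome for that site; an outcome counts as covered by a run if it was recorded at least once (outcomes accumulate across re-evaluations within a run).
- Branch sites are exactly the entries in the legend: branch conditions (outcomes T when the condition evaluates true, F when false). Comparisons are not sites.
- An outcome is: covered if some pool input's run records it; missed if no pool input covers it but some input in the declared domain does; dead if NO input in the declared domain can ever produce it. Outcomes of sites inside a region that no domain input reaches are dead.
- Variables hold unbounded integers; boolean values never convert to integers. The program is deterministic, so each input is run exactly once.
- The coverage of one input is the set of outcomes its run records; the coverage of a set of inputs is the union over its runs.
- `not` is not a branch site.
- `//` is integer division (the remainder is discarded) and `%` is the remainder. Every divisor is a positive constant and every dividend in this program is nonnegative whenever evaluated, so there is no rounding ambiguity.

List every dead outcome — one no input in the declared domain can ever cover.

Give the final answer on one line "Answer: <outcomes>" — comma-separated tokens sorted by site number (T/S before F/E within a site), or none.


running all 63 domain inputs and tallying outcomes:
  B2=T: never recorded by any domain input -> dead
  reachable outcomes have witnesses, e.g. B1=T (e.g. d=1, s=4, t=3), B1=F (e.g. d=2, s=4, t=3), B2=F (e.g. d=2, s=4, t=3), B3=T (e.g. d=7, s=4, t=3)
Answer: B2=T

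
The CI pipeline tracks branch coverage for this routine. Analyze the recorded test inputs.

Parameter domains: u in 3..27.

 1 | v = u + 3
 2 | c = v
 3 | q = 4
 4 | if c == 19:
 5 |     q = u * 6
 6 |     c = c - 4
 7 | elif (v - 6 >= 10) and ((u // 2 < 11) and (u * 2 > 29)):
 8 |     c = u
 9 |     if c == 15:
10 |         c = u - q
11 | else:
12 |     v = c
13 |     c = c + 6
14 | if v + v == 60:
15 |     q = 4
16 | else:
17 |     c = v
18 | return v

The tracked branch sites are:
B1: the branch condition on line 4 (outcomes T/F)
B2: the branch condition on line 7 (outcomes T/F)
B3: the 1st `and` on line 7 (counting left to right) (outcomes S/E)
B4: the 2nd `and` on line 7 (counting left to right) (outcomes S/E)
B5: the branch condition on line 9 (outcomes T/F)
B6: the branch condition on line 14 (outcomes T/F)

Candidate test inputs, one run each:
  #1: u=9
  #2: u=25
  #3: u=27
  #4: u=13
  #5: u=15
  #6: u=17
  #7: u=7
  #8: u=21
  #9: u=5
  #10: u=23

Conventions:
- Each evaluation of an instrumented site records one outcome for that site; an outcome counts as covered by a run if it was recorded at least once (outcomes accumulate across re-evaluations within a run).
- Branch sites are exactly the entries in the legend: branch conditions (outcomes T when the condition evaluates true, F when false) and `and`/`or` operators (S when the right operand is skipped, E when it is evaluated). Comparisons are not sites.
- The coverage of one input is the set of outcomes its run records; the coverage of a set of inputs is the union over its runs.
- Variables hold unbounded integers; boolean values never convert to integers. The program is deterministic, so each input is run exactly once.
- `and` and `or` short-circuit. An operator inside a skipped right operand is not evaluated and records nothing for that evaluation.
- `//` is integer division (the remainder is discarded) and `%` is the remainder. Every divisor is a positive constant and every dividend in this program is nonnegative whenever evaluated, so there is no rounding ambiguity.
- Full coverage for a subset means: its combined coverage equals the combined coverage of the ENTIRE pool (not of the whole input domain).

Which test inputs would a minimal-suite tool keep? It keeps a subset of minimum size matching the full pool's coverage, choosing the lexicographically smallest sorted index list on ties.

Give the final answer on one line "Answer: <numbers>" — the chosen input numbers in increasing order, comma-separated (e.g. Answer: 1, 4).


run #1 (u=9) runs B1->F, B3->S, B2->F, B6->F; records B1=F, B2=F, B3=S, B6=F
run #2 (u=25) runs B1->F, B3->E, B4->S, B2->F, B6->F; records B1=F, B2=F, B3=E, B4=S, B6=F
run #3 (u=27) runs B1->F, B3->E, B4->S, B2->F, B6->T; records B1=F, B2=F, B3=E, B4=S, B6=T
run #4 (u=13) runs B1->F, B3->E, B4->E, B2->F, B6->F; records B1=F, B2=F, B3=E, B4=E, B6=F
run #5 (u=15) runs B1->F, B3->E, B4->E, B2->T, B5->T, B6->F; records B1=F, B2=T, B3=E, B4=E, B5=T, B6=F
run #6 (u=17) runs B1->F, B3->E, B4->E, B2->T, B5->F, B6->F; records B1=F, B2=T, B3=E, B4=E, B5=F, B6=F
run #7 (u=7) runs B1->F, B3->S, B2->F, B6->F; records B1=F, B2=F, B3=S, B6=F
run #8 (u=21) runs B1->F, B3->E, B4->E, B2->T, B5->F, B6->F; records B1=F, B2=T, B3=E, B4=E, B5=F, B6=F
run #9 (u=5) runs B1->F, B3->S, B2->F, B6->F; records B1=F, B2=F, B3=S, B6=F
run #10 (u=23) runs B1->F, B3->E, B4->S, B2->F, B6->F; records B1=F, B2=F, B3=E, B4=S, B6=F
together the pool reaches 11 outcomes: B1=F, B2=T, B2=F, B3=S, B3=E, B4=S, B4=E, B5=T, B5=F, B6=T, B6=F
size 1 is not enough: best union over all size-1 subsets is 6/11
size 2 is not enough: best union over all size-2 subsets is 9/11
size 3 is not enough: best union over all size-3 subsets is 10/11
the canonical winner is {1, 3, 5, 6}: size 4, full 11-outcome coverage, earliest index list among size-4 covers
Answer: 1, 3, 5, 6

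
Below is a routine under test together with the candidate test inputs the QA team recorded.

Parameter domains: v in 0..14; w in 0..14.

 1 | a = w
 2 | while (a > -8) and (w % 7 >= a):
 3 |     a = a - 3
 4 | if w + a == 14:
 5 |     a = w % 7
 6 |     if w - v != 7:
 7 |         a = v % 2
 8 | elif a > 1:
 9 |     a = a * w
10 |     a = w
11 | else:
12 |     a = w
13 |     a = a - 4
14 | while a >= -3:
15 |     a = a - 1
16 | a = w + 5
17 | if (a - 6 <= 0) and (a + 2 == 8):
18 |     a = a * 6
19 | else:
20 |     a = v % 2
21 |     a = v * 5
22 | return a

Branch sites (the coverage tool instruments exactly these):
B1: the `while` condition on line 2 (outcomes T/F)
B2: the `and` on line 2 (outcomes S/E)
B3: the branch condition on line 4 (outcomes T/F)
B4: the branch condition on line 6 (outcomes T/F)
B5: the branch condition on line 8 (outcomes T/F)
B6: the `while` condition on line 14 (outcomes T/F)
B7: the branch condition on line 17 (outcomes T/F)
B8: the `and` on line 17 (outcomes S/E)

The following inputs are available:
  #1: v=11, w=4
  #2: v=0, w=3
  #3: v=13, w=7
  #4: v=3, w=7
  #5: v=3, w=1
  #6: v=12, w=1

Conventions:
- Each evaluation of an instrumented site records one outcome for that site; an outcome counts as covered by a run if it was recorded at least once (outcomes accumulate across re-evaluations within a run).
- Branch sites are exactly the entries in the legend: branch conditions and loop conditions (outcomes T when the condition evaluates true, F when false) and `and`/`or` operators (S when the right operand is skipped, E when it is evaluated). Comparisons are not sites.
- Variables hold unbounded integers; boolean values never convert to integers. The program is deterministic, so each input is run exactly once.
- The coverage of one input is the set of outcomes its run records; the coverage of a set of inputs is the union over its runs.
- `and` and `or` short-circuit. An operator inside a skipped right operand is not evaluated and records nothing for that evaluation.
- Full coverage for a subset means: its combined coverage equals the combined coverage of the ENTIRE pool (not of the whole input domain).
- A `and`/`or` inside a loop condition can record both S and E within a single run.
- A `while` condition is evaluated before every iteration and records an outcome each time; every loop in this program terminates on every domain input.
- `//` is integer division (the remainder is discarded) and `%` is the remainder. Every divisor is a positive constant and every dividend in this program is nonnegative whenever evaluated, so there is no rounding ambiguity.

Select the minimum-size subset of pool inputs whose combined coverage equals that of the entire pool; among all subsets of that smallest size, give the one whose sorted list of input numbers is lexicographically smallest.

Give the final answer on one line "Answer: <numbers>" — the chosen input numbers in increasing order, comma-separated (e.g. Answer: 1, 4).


input #1, v=11, w=4: events B2->E, B1->T, B2->E, B1->T, B2->E, B1->T, B2->E, B1->T, B2->S, B1->F, B3->F, B5->F, B6->T, B6->T, ...; outcomes B1=T, B1=F, B2=S, B2=E, B3=F, B5=F, B6=T, B6=F, B7=F, B8=S
input #2, v=0, w=3: events B2->E, B1->T, B2->E, B1->T, B2->E, B1->T, B2->E, B1->T, B2->S, B1->F, B3->F, B5->F, B6->T, B6->T, ...; outcomes B1=T, B1=F, B2=S, B2=E, B3=F, B5=F, B6=T, B6=F, B7=F, B8=S
input #3, v=13, w=7: events B2->E, B1->F, B3->T, B4->T, B6->T, B6->T, B6->T, B6->T, B6->T, B6->F, B8->S, B7->F; outcomes B1=F, B2=E, B3=T, B4=T, B6=T, B6=F, B7=F, B8=S
input #4, v=3, w=7: events B2->E, B1->F, B3->T, B4->T, B6->T, B6->T, B6->T, B6->T, B6->T, B6->F, B8->S, B7->F; outcomes B1=F, B2=E, B3=T, B4=T, B6=T, B6=F, B7=F, B8=S
input #5, v=3, w=1: events B2->E, B1->T, B2->E, B1->T, B2->E, B1->T, B2->S, B1->F, B3->F, B5->F, B6->T, B6->F, B8->E, B7->T; outcomes B1=T, B1=F, B2=S, B2=E, B3=F, B5=F, B6=T, B6=F, B7=T, B8=E
input #6, v=12, w=1: events B2->E, B1->T, B2->E, B1->T, B2->E, B1->T, B2->S, B1->F, B3->F, B5->F, B6->T, B6->F, B8->E, B7->T; outcomes B1=T, B1=F, B2=S, B2=E, B3=F, B5=F, B6=T, B6=F, B7=T, B8=E
the full pool covers 14 outcomes: B1=T, B1=F, B2=S, B2=E, B3=T, B3=F, B4=T, B5=F, B6=T, B6=F, B7=T, B7=F, B8=S, B8=E
checked all size-1 subsets: none covers 14 outcomes (max 10/14)
size 2: inputs {3, 5} cover all 14 outcomes, and no lexicographically smaller subset of this size does
Answer: 3, 5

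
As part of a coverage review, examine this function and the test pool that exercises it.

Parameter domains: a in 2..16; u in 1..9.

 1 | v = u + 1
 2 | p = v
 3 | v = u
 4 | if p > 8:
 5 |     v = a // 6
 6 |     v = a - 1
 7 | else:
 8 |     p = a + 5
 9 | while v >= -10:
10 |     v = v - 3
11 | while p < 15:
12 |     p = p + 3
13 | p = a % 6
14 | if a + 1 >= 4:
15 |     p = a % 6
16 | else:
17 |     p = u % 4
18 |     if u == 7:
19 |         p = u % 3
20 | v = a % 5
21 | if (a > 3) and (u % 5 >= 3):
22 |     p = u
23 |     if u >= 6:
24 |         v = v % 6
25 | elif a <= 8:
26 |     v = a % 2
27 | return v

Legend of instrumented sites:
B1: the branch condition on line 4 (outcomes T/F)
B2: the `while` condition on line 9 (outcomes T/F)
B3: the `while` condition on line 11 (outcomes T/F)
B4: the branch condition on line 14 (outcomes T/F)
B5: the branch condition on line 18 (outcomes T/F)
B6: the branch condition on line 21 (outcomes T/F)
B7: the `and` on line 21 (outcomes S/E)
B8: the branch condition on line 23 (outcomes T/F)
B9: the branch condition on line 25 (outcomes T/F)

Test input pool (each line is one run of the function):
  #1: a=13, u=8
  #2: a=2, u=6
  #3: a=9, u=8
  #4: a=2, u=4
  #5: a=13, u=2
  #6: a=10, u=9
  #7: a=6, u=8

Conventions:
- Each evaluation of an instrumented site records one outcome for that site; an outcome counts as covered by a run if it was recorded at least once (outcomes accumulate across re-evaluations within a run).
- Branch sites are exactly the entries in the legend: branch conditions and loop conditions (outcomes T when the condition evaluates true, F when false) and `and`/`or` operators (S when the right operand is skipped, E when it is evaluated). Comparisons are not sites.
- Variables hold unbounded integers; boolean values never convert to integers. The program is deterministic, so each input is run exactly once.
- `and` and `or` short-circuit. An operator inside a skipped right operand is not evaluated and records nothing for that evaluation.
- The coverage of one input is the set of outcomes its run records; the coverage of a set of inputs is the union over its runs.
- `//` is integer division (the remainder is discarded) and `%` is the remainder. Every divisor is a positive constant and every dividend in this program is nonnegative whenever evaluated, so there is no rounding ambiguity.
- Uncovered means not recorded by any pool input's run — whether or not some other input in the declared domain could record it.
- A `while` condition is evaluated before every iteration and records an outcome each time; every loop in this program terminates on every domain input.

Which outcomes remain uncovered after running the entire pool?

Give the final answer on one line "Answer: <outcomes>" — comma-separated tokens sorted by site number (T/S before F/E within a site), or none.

input #1 (a=13, u=8): events B1->T, B2->T, B2->T, B2->T, B2->T, B2->T, B2->T, B2->T, B2->T, B2->F, B3->T, B3->T, B3->F, B4->T, ...; covers B1=T, B2=T, B2=F, B3=T, B3=F, B4=T, B6=T, B7=E, B8=T
input #2 (a=2, u=6): events B1->F, B2->T, B2->T, B2->T, B2->T, B2->T, B2->T, B2->F, B3->T, B3->T, B3->T, B3->F, B4->F, B5->F, ...; covers B1=F, B2=T, B2=F, B3=T, B3=F, B4=F, B5=F, B6=F, B7=S, B9=T
input #3 (a=9, u=8): events B1->T, B2->T, B2->T, B2->T, B2->T, B2->T, B2->T, B2->T, B2->F, B3->T, B3->T, B3->F, B4->T, B7->E, ...; covers B1=T, B2=T, B2=F, B3=T, B3=F, B4=T, B6=T, B7=E, B8=T
input #4 (a=2, u=4): events B1->F, B2->T, B2->T, B2->T, B2->T, B2->T, B2->F, B3->T, B3->T, B3->T, B3->F, B4->F, B5->F, B7->S, ...; covers B1=F, B2=T, B2=F, B3=T, B3=F, B4=F, B5=F, B6=F, B7=S, B9=T
input #5 (a=13, u=2): events B1->F, B2->T, B2->T, B2->T, B2->T, B2->T, B2->F, B3->F, B4->T, B7->E, B6->F, B9->F; covers B1=F, B2=T, B2=F, B3=F, B4=T, B6=F, B7=E, B9=F
input #6 (a=10, u=9): events B1->T, B2->T, B2->T, B2->T, B2->T, B2->T, B2->T, B2->T, B2->F, B3->T, B3->T, B3->F, B4->T, B7->E, ...; covers B1=T, B2=T, B2=F, B3=T, B3=F, B4=T, B6=T, B7=E, B8=T
input #7 (a=6, u=8): events B1->T, B2->T, B2->T, B2->T, B2->T, B2->T, B2->T, B2->F, B3->T, B3->T, B3->F, B4->T, B7->E, B6->T, ...; covers B1=T, B2=T, B2=F, B3=T, B3=F, B4=T, B6=T, B7=E, B8=T
union over the pool: B1=T, B1=F, B2=T, B2=F, B3=T, B3=F, B4=T, B4=F, B5=F, B6=T, B6=F, B7=S, B7=E, B8=T, B9=T, B9=F
uncovered (2 of 18): B5=T, B8=F

Answer: B5=T, B8=F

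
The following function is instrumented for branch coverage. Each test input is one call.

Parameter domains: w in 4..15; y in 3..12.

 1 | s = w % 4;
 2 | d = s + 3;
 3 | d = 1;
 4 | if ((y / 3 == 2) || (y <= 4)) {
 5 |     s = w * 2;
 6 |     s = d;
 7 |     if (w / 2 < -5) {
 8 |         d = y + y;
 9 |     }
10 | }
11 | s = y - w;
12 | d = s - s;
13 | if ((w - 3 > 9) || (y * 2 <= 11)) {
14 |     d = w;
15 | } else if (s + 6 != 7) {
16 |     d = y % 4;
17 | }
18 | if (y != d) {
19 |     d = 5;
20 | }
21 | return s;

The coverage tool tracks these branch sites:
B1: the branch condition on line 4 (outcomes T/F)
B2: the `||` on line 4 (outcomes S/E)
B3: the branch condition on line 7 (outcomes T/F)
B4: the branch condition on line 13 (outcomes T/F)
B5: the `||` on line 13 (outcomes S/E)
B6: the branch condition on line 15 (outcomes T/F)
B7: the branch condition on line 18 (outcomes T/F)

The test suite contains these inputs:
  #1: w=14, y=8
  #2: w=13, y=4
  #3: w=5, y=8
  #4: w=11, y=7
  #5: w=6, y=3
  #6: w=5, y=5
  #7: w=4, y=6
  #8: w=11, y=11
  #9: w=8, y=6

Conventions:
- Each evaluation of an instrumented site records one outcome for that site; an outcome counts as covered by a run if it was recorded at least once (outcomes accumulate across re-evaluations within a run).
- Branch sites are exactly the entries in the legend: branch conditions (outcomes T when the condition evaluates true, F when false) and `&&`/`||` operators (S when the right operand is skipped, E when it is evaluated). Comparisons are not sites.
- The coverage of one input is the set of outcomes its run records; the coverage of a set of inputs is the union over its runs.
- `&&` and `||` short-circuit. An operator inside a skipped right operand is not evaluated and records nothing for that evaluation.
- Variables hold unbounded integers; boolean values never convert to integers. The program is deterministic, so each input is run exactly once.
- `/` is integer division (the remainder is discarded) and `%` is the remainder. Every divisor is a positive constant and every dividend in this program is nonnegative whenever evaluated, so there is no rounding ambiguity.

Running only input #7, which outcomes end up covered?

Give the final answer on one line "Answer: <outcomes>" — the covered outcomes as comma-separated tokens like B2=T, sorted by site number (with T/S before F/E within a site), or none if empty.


Running input #7 (w=4, y=6), event by event:
  B2->S, B1->T, B3->F, B5->E, B4->F, B6->T, B7->T
distinct outcomes covered: B1=T, B2=S, B3=F, B4=F, B5=E, B6=T, B7=T
Answer: B1=T, B2=S, B3=F, B4=F, B5=E, B6=T, B7=T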